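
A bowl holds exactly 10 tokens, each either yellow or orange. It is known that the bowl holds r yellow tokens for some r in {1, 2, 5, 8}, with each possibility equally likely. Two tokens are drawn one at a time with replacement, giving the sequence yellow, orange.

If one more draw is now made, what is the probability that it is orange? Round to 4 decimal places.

Under each hypothesis, the probability of the observed sequence is: P(data | r = 1) = (1/10)(9/10) = 9/100; P(data | r = 2) = (2/10)(8/10) = 4/25; P(data | r = 5) = (5/10)(5/10) = 1/4; P(data | r = 8) = (8/10)(2/10) = 4/25.
Multiplying each by its prior: 1/4 · 9/100 = 9/400, 1/4 · 4/25 = 1/25, 1/4 · 1/4 = 1/16, 1/4 · 4/25 = 1/25; summing to 33/200.
Normalising, the posterior is P(r = 1 | data) = 3/22, P(r = 2 | data) = 8/33, P(r = 5 | data) = 25/66, P(r = 8 | data) = 8/33.
So P(orange next | data) = Σ P(orange next | H) P(H | data) = (9/10)(3/22) + (4/5)(8/33) + (1/2)(25/66) + (1/5)(8/33) = 61/110.

0.5545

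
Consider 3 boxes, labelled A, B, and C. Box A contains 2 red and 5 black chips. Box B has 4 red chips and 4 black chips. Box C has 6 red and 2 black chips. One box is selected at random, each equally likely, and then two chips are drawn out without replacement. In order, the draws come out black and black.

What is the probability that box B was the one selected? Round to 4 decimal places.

0.2951

The likelihood of the observed sequence under each hypothesis: P(data | box A) = (5/7)(4/6) = 10/21; P(data | box B) = (4/8)(3/7) = 3/14; P(data | box C) = (2/8)(1/7) = 1/28.
The prior-weighted likelihoods are 1/3 · 10/21 = 10/63, 1/3 · 3/14 = 1/14, 1/3 · 1/28 = 1/84; summing to 61/252.
Hence P(box B | data) = (1/14) / (61/252) = 18/61.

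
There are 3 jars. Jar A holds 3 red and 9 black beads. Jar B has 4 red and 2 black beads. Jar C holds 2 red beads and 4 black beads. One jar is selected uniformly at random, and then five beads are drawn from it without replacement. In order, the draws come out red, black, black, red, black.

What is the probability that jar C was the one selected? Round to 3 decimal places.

0.677

Compute the likelihood of the observed sequence for each case: P(data | jar A) = (3/12)(9/11)(8/10)(2/9)(7/8) = 7/220; P(data | jar B) = (4/6)(2/5)(1/4)(3/3)(0/2) = 0; P(data | jar C) = (2/6)(4/5)(3/4)(1/3)(2/2) = 1/15.
Weighting by the prior gives 1/3 · 7/220 = 7/660, 1/3 · 0 = 0, 1/3 · 1/15 = 1/45; with total 13/396.
By Bayes' rule, P(jar C | data) = (1/45) / (13/396) = 44/65.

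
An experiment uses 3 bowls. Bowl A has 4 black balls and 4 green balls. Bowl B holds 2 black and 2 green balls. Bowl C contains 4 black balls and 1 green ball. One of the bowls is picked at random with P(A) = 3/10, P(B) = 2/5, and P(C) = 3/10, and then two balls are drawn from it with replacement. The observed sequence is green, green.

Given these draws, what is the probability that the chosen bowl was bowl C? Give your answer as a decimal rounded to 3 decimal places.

0.064

The likelihood of the observed sequence under each hypothesis: P(data | bowl A) = (4/8)(4/8) = 1/4; P(data | bowl B) = (2/4)(2/4) = 1/4; P(data | bowl C) = (1/5)(1/5) = 1/25.
Weighting by the prior gives 3/10 · 1/4 = 3/40, 2/5 · 1/4 = 1/10, 3/10 · 1/25 = 3/250; these sum to 187/1000.
Therefore the posterior P(bowl C | data) = (3/250) / (187/1000) = 12/187.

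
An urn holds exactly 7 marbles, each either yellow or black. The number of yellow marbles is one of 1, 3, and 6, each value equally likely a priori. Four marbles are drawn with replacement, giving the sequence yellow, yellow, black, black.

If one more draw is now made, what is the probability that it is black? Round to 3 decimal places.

The likelihood of the observed sequence under each hypothesis: P(data | r = 1) = (1/7)(1/7)(6/7)(6/7) = 0.014994; P(data | r = 3) = (3/7)(3/7)(4/7)(4/7) = 0.059975; P(data | r = 6) = (6/7)(6/7)(1/7)(1/7) = 0.014994.
Weighting by the prior gives 1/3 · 0.014994 = 0.0049979, 1/3 · 0.059975 = 0.019992, 1/3 · 0.014994 = 0.0049979; with total 0.029988.
Normalising, the posterior is P(r = 1 | data) = 0.16667, P(r = 3 | data) = 0.66667, P(r = 6 | data) = 0.16667.
The predictive probability is P(black next | data) = (6/7)(0.16667) + (4/7)(0.66667) + (1/7)(0.16667) = 0.54762.

0.548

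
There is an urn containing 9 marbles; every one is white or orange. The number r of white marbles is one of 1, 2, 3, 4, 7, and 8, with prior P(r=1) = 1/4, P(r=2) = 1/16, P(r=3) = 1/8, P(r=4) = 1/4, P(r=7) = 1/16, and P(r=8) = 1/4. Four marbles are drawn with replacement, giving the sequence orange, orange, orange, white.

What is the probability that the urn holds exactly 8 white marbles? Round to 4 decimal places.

0.0052

Compute the likelihood of the observed sequence for each case: P(data | r = 1) = (8/9)(8/9)(8/9)(1/9) = 0.078037; P(data | r = 2) = (7/9)(7/9)(7/9)(2/9) = 0.10456; P(data | r = 3) = (6/9)(6/9)(6/9)(3/9) = 0.098765; P(data | r = 4) = (5/9)(5/9)(5/9)(4/9) = 0.076208; P(data | r = 7) = (2/9)(2/9)(2/9)(7/9) = 0.0085353; P(data | r = 8) = (1/9)(1/9)(1/9)(8/9) = 0.0012193.
Weighting by the prior gives 1/4 · 0.078037 = 0.019509, 1/16 · 0.10456 = 0.0065348, 1/8 · 0.098765 = 0.012346, 1/4 · 0.076208 = 0.019052, 1/16 · 0.0085353 = 0.00053346, 1/4 · 0.0012193 = 0.00030483; summing to 0.05828.
Hence P(r = 8 | data) = (0.00030483) / (0.05828) = 0.0052305.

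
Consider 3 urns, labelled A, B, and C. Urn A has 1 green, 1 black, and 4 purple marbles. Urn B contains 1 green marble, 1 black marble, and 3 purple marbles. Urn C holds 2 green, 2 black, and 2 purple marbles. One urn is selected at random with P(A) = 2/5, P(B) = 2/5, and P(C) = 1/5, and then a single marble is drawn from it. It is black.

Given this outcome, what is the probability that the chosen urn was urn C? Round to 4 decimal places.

For each hypothesis, P(data | H) works out to: P(data | urn A) = (1/6) = 1/6; P(data | urn B) = (1/5) = 1/5; P(data | urn C) = (2/6) = 1/3.
Weighting by the prior gives 2/5 · 1/6 = 1/15, 2/5 · 1/5 = 2/25, 1/5 · 1/3 = 1/15; summing to 16/75.
Hence P(urn C | data) = (1/15) / (16/75) = 5/16.

0.3125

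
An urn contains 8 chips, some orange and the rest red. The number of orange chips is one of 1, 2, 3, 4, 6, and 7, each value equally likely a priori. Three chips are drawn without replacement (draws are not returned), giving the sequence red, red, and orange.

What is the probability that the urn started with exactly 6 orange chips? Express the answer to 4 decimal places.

0.0541

For each hypothesis, P(data | H) works out to: P(data | r = 1) = (7/8)(6/7)(1/6) = 1/8; P(data | r = 2) = (6/8)(5/7)(2/6) = 5/28; P(data | r = 3) = (5/8)(4/7)(3/6) = 5/28; P(data | r = 4) = (4/8)(3/7)(4/6) = 1/7; P(data | r = 6) = (2/8)(1/7)(6/6) = 1/28; P(data | r = 7) = (1/8)(0/7) = 0.
Multiplying each by its prior: 1/6 · 1/8 = 1/48, 1/6 · 5/28 = 5/168, 1/6 · 5/28 = 5/168, 1/6 · 1/7 = 1/42, 1/6 · 1/28 = 1/168, 1/6 · 0 = 0; these sum to 37/336.
Hence P(r = 6 | data) = (1/168) / (37/336) = 2/37.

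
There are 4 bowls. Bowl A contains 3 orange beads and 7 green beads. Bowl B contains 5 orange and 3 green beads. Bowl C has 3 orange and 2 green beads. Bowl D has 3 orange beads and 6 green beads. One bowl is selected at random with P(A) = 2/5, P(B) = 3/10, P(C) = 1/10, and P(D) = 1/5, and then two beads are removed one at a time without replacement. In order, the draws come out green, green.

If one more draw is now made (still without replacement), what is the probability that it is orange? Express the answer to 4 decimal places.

The likelihood of the observed sequence under each hypothesis: P(data | bowl A) = (7/10)(6/9) = 0.46667; P(data | bowl B) = (3/8)(2/7) = 0.10714; P(data | bowl C) = (2/5)(1/4) = 0.1; P(data | bowl D) = (6/9)(5/8) = 0.41667.
Multiplying each by its prior: 2/5 · 0.46667 = 0.18667, 3/10 · 0.10714 = 0.032143, 1/10 · 0.1 = 0.01, 1/5 · 0.41667 = 0.083333; these sum to 0.31214.
The posterior is then P(bowl A | data) = 0.59802, P(bowl B | data) = 0.10297, P(bowl C | data) = 0.032037, P(bowl D | data) = 0.26697.
The predictive probability is P(orange next | data) = (3/8)(0.59802) + (5/6)(0.10297) + (1)(0.032037) + (3/7)(0.26697) = 0.45652.

0.4565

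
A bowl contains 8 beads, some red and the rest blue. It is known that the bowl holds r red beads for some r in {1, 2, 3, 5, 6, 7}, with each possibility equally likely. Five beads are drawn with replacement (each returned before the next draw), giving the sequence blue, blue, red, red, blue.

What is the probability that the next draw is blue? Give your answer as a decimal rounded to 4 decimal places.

For each hypothesis, P(data | H) works out to: P(data | r = 1) = (7/8)(7/8)(1/8)(1/8)(7/8) = 0.010468; P(data | r = 2) = (6/8)(6/8)(2/8)(2/8)(6/8) = 0.026367; P(data | r = 3) = (5/8)(5/8)(3/8)(3/8)(5/8) = 0.034332; P(data | r = 5) = (3/8)(3/8)(5/8)(5/8)(3/8) = 0.020599; P(data | r = 6) = (2/8)(2/8)(6/8)(6/8)(2/8) = 0.0087891; P(data | r = 7) = (1/8)(1/8)(7/8)(7/8)(1/8) = 0.0014954.
The prior-weighted likelihoods are 1/6 · 0.010468 = 0.0017446, 1/6 · 0.026367 = 0.0043945, 1/6 · 0.034332 = 0.005722, 1/6 · 0.020599 = 0.0034332, 1/6 · 0.0087891 = 0.0014648, 1/6 · 0.0014954 = 0.00024923; with total 0.017008.
Dividing through by the total gives posterior P(r = 1 | data) = 0.10257, P(r = 2 | data) = 0.25837, P(r = 3 | data) = 0.33642, P(r = 5 | data) = 0.20185, P(r = 6 | data) = 0.086124, P(r = 7 | data) = 0.014653.
The predictive probability is P(blue next | data) = (7/8)(0.10257) + (3/4)(0.25837) + (5/8)(0.33642) + (3/8)(0.20185) + (1/4)(0.086124) + (1/8)(0.014653) = 0.59285.

0.5929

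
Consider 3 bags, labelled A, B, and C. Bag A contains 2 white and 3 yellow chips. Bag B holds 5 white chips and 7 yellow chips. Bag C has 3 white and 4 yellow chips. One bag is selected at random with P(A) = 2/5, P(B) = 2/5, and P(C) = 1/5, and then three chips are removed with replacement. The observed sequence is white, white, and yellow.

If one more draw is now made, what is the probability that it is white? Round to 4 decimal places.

0.4128

For each hypothesis, P(data | H) works out to: P(data | bag A) = (2/5)(2/5)(3/5) = 0.096; P(data | bag B) = (5/12)(5/12)(7/12) = 0.10127; P(data | bag C) = (3/7)(3/7)(4/7) = 0.10496.
The prior-weighted likelihoods are 2/5 · 0.096 = 0.0384, 2/5 · 0.10127 = 0.040509, 1/5 · 0.10496 = 0.020991; these sum to 0.099901.
The posterior is then P(bag A | data) = 0.38438, P(bag B | data) = 0.4055, P(bag C | data) = 0.21012.
So P(white next | data) = Σ P(white next | H) P(H | data) = (2/5)(0.38438) + (5/12)(0.4055) + (3/7)(0.21012) = 0.41276.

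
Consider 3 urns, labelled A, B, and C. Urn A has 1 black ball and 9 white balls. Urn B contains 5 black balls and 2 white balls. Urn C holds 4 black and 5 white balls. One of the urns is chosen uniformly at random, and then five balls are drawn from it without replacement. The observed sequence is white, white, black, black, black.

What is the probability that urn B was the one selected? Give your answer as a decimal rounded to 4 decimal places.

0.6000

Under each hypothesis, the probability of the observed sequence is: P(data | urn A) = (9/10)(8/9)(1/8)(0/7) = 0; P(data | urn B) = (2/7)(1/6)(5/5)(4/4)(3/3) = 1/21; P(data | urn C) = (5/9)(4/8)(4/7)(3/6)(2/5) = 2/63.
Weighting by the prior gives 1/3 · 0 = 0, 1/3 · 1/21 = 1/63, 1/3 · 2/63 = 2/189; these sum to 5/189.
Therefore the posterior P(urn B | data) = (1/63) / (5/189) = 3/5.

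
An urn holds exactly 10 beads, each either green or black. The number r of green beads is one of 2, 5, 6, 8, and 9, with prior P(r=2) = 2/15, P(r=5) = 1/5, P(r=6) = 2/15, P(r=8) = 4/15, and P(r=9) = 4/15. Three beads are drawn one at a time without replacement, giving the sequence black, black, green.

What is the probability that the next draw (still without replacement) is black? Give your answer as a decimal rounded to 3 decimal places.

Compute the likelihood of the observed sequence for each case: P(data | r = 2) = (8/10)(7/9)(2/8) = 7/45; P(data | r = 5) = (5/10)(4/9)(5/8) = 5/36; P(data | r = 6) = (4/10)(3/9)(6/8) = 1/10; P(data | r = 8) = (2/10)(1/9)(8/8) = 1/45; P(data | r = 9) = (1/10)(0/9) = 0.
Weighting by the prior gives 2/15 · 7/45 = 14/675, 1/5 · 5/36 = 1/36, 2/15 · 1/10 = 1/75, 4/15 · 1/45 = 4/675, 4/15 · 0 = 0; these sum to 61/900.
The posterior is then P(r = 2 | data) = 56/183, P(r = 5 | data) = 25/61, P(r = 6 | data) = 12/61, P(r = 8 | data) = 16/183, P(r = 9 | data) = 0.
The predictive probability is P(black next | data) = (6/7)(56/183) + (3/7)(25/61) + (2/7)(12/61) + (0)(16/183) = 211/427.

0.494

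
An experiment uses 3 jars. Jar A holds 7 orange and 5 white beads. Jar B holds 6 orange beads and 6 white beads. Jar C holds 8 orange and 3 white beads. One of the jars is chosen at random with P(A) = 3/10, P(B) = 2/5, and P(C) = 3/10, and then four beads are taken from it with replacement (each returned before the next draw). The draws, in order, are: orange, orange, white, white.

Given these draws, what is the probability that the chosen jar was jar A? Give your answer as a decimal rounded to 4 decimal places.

0.3250

For each hypothesis, P(data | H) works out to: P(data | jar A) = (7/12)(7/12)(5/12)(5/12) = 0.059076; P(data | jar B) = (6/12)(6/12)(6/12)(6/12) = 0.0625; P(data | jar C) = (8/11)(8/11)(3/11)(3/11) = 0.039342.
The prior-weighted likelihoods are 3/10 · 0.059076 = 0.017723, 2/5 · 0.0625 = 0.025, 3/10 · 0.039342 = 0.011802; with total 0.054525.
By Bayes' rule, P(jar A | data) = (0.017723) / (0.054525) = 0.32504.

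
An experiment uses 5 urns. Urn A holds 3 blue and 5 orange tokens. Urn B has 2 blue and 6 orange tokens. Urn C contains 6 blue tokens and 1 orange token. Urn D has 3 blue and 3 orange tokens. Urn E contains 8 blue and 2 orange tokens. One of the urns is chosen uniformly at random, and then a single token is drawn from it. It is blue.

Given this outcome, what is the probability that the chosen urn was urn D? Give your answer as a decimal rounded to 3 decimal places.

Under each hypothesis, the probability of this draw is: P(data | urn A) = (3/8) = 0.375; P(data | urn B) = (2/8) = 0.25; P(data | urn C) = (6/7) = 0.85714; P(data | urn D) = (3/6) = 0.5; P(data | urn E) = (8/10) = 0.8.
Weighting by the prior gives 1/5 · 0.375 = 0.075, 1/5 · 0.25 = 0.05, 1/5 · 0.85714 = 0.17143, 1/5 · 0.5 = 0.1, 1/5 · 0.8 = 0.16; summing to 0.55643.
Therefore the posterior P(urn D | data) = (0.1) / (0.55643) = 0.17972.

0.180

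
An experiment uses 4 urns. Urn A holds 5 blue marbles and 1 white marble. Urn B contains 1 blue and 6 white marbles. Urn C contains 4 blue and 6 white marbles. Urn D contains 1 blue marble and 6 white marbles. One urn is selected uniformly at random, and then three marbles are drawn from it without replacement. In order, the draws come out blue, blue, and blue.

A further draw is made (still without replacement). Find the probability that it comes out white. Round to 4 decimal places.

Under each hypothesis, the probability of the observed sequence is: P(data | urn A) = (5/6)(4/5)(3/4) = 1/2; P(data | urn B) = (1/7)(0/6) = 0; P(data | urn C) = (4/10)(3/9)(2/8) = 1/30; P(data | urn D) = (1/7)(0/6) = 0.
Weighting by the prior gives 1/4 · 1/2 = 1/8, 1/4 · 0 = 0, 1/4 · 1/30 = 1/120, 1/4 · 0 = 0; with total 2/15.
Normalising, the posterior is P(urn A | data) = 15/16, P(urn B | data) = 0, P(urn C | data) = 1/16, P(urn D | data) = 0.
Averaging over the posterior, P(white next | data) = (1/3)(15/16) + (6/7)(1/16) = 41/112.

0.3661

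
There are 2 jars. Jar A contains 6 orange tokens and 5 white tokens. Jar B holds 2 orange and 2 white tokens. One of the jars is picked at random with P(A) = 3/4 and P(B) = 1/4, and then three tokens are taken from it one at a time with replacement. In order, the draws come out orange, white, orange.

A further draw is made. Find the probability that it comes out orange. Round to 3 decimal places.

0.535

Under each hypothesis, the probability of the observed sequence is: P(data | jar A) = (6/11)(5/11)(6/11) = 0.13524; P(data | jar B) = (2/4)(2/4)(2/4) = 0.125.
The prior-weighted likelihoods are 3/4 · 0.13524 = 0.10143, 1/4 · 0.125 = 0.03125; these sum to 0.13268.
Normalising, the posterior is P(jar A | data) = 0.76447, P(jar B | data) = 0.23553.
The predictive probability is P(orange next | data) = (6/11)(0.76447) + (1/2)(0.23553) = 0.53475.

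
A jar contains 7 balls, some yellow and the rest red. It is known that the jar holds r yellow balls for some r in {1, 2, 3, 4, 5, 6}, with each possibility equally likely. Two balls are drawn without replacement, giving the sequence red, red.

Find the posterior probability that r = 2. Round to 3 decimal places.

0.286

The likelihood of the observed sequence under each hypothesis: P(data | r = 1) = (6/7)(5/6) = 5/7; P(data | r = 2) = (5/7)(4/6) = 10/21; P(data | r = 3) = (4/7)(3/6) = 2/7; P(data | r = 4) = (3/7)(2/6) = 1/7; P(data | r = 5) = (2/7)(1/6) = 1/21; P(data | r = 6) = (1/7)(0/6) = 0.
The prior-weighted likelihoods are 1/6 · 5/7 = 5/42, 1/6 · 10/21 = 5/63, 1/6 · 2/7 = 1/21, 1/6 · 1/7 = 1/42, 1/6 · 1/21 = 1/126, 1/6 · 0 = 0; summing to 5/18.
Therefore the posterior P(r = 2 | data) = (5/63) / (5/18) = 2/7.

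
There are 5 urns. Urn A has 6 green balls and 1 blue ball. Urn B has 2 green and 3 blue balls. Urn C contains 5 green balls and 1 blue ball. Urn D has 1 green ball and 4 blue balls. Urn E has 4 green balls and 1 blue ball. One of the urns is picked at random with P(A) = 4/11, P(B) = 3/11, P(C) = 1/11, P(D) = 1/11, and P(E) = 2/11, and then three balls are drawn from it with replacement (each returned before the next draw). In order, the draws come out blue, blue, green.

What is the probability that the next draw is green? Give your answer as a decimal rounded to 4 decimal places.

0.4586

Compute the likelihood of the observed sequence for each case: P(data | urn A) = (1/7)(1/7)(6/7) = 0.017493; P(data | urn B) = (3/5)(3/5)(2/5) = 0.144; P(data | urn C) = (1/6)(1/6)(5/6) = 0.023148; P(data | urn D) = (4/5)(4/5)(1/5) = 0.128; P(data | urn E) = (1/5)(1/5)(4/5) = 0.032.
The prior-weighted likelihoods are 4/11 · 0.017493 = 0.006361, 3/11 · 0.144 = 0.039273, 1/11 · 0.023148 = 0.0021044, 1/11 · 0.128 = 0.011636, 2/11 · 0.032 = 0.0058182; these sum to 0.065193.
Dividing through by the total gives posterior P(urn A | data) = 0.097572, P(urn B | data) = 0.60241, P(urn C | data) = 0.032279, P(urn D | data) = 0.17849, P(urn E | data) = 0.089246.
So P(green next | data) = Σ P(green next | H) P(H | data) = (6/7)(0.097572) + (2/5)(0.60241) + (5/6)(0.032279) + (1/5)(0.17849) + (4/5)(0.089246) = 0.45859.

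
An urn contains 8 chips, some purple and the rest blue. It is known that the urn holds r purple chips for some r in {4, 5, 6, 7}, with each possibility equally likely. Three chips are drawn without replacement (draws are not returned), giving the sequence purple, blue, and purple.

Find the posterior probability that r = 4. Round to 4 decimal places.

0.2286

The likelihood of the observed sequence under each hypothesis: P(data | r = 4) = (4/8)(4/7)(3/6) = 1/7; P(data | r = 5) = (5/8)(3/7)(4/6) = 5/28; P(data | r = 6) = (6/8)(2/7)(5/6) = 5/28; P(data | r = 7) = (7/8)(1/7)(6/6) = 1/8.
The prior-weighted likelihoods are 1/4 · 1/7 = 1/28, 1/4 · 5/28 = 5/112, 1/4 · 5/28 = 5/112, 1/4 · 1/8 = 1/32; these sum to 5/32.
So P(r = 4 | data) = (1/28) / (5/32) = 8/35.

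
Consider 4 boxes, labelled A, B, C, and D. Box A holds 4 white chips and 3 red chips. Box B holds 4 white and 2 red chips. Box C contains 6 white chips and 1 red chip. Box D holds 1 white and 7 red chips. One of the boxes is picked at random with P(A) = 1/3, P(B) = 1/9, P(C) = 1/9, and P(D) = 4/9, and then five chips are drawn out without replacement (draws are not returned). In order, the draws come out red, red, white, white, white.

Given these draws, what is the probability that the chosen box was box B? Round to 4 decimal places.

0.2800

Under each hypothesis, the probability of the observed sequence is: P(data | box A) = (3/7)(2/6)(4/5)(3/4)(2/3) = 2/35; P(data | box B) = (2/6)(1/5)(4/4)(3/3)(2/2) = 1/15; P(data | box C) = (1/7)(0/6) = 0; P(data | box D) = (7/8)(6/7)(1/6)(0/5) = 0.
The prior-weighted likelihoods are 1/3 · 2/35 = 2/105, 1/9 · 1/15 = 1/135, 1/9 · 0 = 0, 4/9 · 0 = 0; summing to 5/189.
Therefore the posterior P(box B | data) = (1/135) / (5/189) = 7/25.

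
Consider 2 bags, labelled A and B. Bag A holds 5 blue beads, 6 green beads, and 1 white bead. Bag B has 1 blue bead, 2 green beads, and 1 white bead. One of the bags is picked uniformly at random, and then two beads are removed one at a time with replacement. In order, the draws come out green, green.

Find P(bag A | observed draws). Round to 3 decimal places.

For each hypothesis, P(data | H) works out to: P(data | bag A) = (6/12)(6/12) = 1/4; P(data | bag B) = (2/4)(2/4) = 1/4.
Multiplying each by its prior: 1/2 · 1/4 = 1/8, 1/2 · 1/4 = 1/8; summing to 1/4.
By Bayes' rule, P(bag A | data) = (1/8) / (1/4) = 1/2.

0.500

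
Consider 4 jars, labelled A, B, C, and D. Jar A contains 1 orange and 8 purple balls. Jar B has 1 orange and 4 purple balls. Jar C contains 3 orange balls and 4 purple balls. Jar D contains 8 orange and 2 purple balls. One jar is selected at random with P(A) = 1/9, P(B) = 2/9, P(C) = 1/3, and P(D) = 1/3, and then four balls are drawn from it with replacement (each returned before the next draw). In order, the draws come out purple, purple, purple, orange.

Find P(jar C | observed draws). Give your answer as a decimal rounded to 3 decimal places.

Compute the likelihood of the observed sequence for each case: P(data | jar A) = (8/9)(8/9)(8/9)(1/9) = 0.078037; P(data | jar B) = (4/5)(4/5)(4/5)(1/5) = 0.1024; P(data | jar C) = (4/7)(4/7)(4/7)(3/7) = 0.079967; P(data | jar D) = (2/10)(2/10)(2/10)(8/10) = 0.0064.
Multiplying each by its prior: 1/9 · 0.078037 = 0.0086708, 2/9 · 0.1024 = 0.022756, 1/3 · 0.079967 = 0.026656, 1/3 · 0.0064 = 0.0021333; these sum to 0.060215.
Hence P(jar C | data) = (0.026656) / (0.060215) = 0.44267.

0.443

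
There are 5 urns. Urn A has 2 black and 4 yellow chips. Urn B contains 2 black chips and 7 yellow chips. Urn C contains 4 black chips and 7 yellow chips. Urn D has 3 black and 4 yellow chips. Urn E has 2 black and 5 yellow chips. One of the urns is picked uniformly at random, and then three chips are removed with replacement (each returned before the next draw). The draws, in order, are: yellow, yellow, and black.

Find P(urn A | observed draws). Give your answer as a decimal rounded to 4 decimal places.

0.2070

Under each hypothesis, the probability of the observed sequence is: P(data | urn A) = (4/6)(4/6)(2/6) = 0.14815; P(data | urn B) = (7/9)(7/9)(2/9) = 0.13443; P(data | urn C) = (7/11)(7/11)(4/11) = 0.14726; P(data | urn D) = (4/7)(4/7)(3/7) = 0.13994; P(data | urn E) = (5/7)(5/7)(2/7) = 0.14577.
The prior-weighted likelihoods are 1/5 · 0.14815 = 0.02963, 1/5 · 0.13443 = 0.026886, 1/5 · 0.14726 = 0.029452, 1/5 · 0.13994 = 0.027988, 1/5 · 0.14577 = 0.029155; summing to 0.14311.
Hence P(urn A | data) = (0.02963) / (0.14311) = 0.20704.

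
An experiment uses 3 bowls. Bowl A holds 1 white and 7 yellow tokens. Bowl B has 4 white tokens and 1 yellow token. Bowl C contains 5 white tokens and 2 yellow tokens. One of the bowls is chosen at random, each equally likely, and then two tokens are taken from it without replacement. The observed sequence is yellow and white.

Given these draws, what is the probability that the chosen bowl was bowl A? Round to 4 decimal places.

The likelihood of the observed sequence under each hypothesis: P(data | bowl A) = (7/8)(1/7) = 0.125; P(data | bowl B) = (1/5)(4/4) = 0.2; P(data | bowl C) = (2/7)(5/6) = 0.2381.
The prior-weighted likelihoods are 1/3 · 0.125 = 0.041667, 1/3 · 0.2 = 0.066667, 1/3 · 0.2381 = 0.079365; these sum to 0.1877.
Therefore the posterior P(bowl A | data) = (0.041667) / (0.1877) = 0.22199.

0.2220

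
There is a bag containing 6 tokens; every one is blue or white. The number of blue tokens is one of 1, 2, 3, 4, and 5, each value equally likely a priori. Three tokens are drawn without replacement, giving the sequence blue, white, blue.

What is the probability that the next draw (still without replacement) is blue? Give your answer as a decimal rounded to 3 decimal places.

0.600

Under each hypothesis, the probability of the observed sequence is: P(data | r = 1) = (1/6)(5/5)(0/4) = 0; P(data | r = 2) = (2/6)(4/5)(1/4) = 1/15; P(data | r = 3) = (3/6)(3/5)(2/4) = 3/20; P(data | r = 4) = (4/6)(2/5)(3/4) = 1/5; P(data | r = 5) = (5/6)(1/5)(4/4) = 1/6.
Weighting by the prior gives 1/5 · 0 = 0, 1/5 · 1/15 = 1/75, 1/5 · 3/20 = 3/100, 1/5 · 1/5 = 1/25, 1/5 · 1/6 = 1/30; with total 7/60.
Normalising, the posterior is P(r = 1 | data) = 0, P(r = 2 | data) = 4/35, P(r = 3 | data) = 9/35, P(r = 4 | data) = 12/35, P(r = 5 | data) = 2/7.
The predictive probability is P(blue next | data) = (0)(4/35) + (1/3)(9/35) + (2/3)(12/35) + (1)(2/7) = 3/5.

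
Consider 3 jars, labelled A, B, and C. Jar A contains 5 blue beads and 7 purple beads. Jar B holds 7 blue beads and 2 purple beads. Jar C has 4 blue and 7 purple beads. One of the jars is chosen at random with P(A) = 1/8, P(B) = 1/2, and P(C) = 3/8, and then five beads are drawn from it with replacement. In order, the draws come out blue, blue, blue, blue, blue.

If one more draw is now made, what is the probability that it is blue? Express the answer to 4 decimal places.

0.7672

Under each hypothesis, the probability of the observed sequence is: P(data | jar A) = (5/12)(5/12)(5/12)(5/12)(5/12) = 0.012559; P(data | jar B) = (7/9)(7/9)(7/9)(7/9)(7/9) = 0.28463; P(data | jar C) = (4/11)(4/11)(4/11)(4/11)(4/11) = 0.0063582.
The prior-weighted likelihoods are 1/8 · 0.012559 = 0.0015698, 1/2 · 0.28463 = 0.14231, 3/8 · 0.0063582 = 0.0023843; with total 0.14627.
The posterior is then P(jar A | data) = 0.010733, P(jar B | data) = 0.97297, P(jar C | data) = 0.016301.
So P(blue next | data) = Σ P(blue next | H) P(H | data) = (5/12)(0.010733) + (7/9)(0.97297) + (4/11)(0.016301) = 0.76715.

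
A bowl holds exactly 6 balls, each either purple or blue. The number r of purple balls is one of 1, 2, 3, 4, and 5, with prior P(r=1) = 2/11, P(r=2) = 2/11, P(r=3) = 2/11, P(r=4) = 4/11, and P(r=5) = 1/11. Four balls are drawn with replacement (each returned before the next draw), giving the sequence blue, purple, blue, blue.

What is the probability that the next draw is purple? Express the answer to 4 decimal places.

Under each hypothesis, the probability of the observed sequence is: P(data | r = 1) = (5/6)(1/6)(5/6)(5/6) = 0.096451; P(data | r = 2) = (4/6)(2/6)(4/6)(4/6) = 0.098765; P(data | r = 3) = (3/6)(3/6)(3/6)(3/6) = 0.0625; P(data | r = 4) = (2/6)(4/6)(2/6)(2/6) = 0.024691; P(data | r = 5) = (1/6)(5/6)(1/6)(1/6) = 0.003858.
The prior-weighted likelihoods are 2/11 · 0.096451 = 0.017536, 2/11 · 0.098765 = 0.017957, 2/11 · 0.0625 = 0.011364, 4/11 · 0.024691 = 0.0089787, 1/11 · 0.003858 = 0.00035073; these sum to 0.056187.
Normalising, the posterior is P(r = 1 | data) = 0.31211, P(r = 2 | data) = 0.3196, P(r = 3 | data) = 0.20225, P(r = 4 | data) = 0.1598, P(r = 5 | data) = 0.0062422.
So P(purple next | data) = Σ P(purple next | H) P(H | data) = (1/6)(0.31211) + (1/3)(0.3196) + (1/2)(0.20225) + (2/3)(0.1598) + (5/6)(0.0062422) = 0.37141.

0.3714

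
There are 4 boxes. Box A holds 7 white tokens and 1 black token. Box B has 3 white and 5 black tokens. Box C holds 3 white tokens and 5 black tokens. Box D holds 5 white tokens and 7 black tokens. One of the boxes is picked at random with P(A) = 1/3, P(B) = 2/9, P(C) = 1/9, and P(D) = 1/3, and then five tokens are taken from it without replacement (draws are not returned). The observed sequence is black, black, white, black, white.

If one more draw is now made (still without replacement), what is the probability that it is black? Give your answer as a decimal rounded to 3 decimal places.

0.624

Under each hypothesis, the probability of the observed sequence is: P(data | box A) = (1/8)(0/7) = 0; P(data | box B) = (5/8)(4/7)(3/6)(3/5)(2/4) = 0.053571; P(data | box C) = (5/8)(4/7)(3/6)(3/5)(2/4) = 0.053571; P(data | box D) = (7/12)(6/11)(5/10)(5/9)(4/8) = 0.044192.
The prior-weighted likelihoods are 1/3 · 0 = 0, 2/9 · 0.053571 = 0.011905, 1/9 · 0.053571 = 0.0059524, 1/3 · 0.044192 = 0.014731; summing to 0.032588.
Normalising, the posterior is P(box A | data) = 0, P(box B | data) = 0.36531, P(box C | data) = 0.18266, P(box D | data) = 0.45203.
The predictive probability is P(black next | data) = (2/3)(0.36531) + (2/3)(0.18266) + (4/7)(0.45203) = 0.62362.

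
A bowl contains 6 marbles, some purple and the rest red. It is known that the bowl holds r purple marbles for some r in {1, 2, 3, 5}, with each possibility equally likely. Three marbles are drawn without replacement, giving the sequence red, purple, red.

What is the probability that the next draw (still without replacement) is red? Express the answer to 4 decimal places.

0.6774

Under each hypothesis, the probability of the observed sequence is: P(data | r = 1) = (5/6)(1/5)(4/4) = 1/6; P(data | r = 2) = (4/6)(2/5)(3/4) = 1/5; P(data | r = 3) = (3/6)(3/5)(2/4) = 3/20; P(data | r = 5) = (1/6)(5/5)(0/4) = 0.
Weighting by the prior gives 1/4 · 1/6 = 1/24, 1/4 · 1/5 = 1/20, 1/4 · 3/20 = 3/80, 1/4 · 0 = 0; with total 31/240.
The posterior is then P(r = 1 | data) = 10/31, P(r = 2 | data) = 12/31, P(r = 3 | data) = 9/31, P(r = 5 | data) = 0.
The predictive probability is P(red next | data) = (1)(10/31) + (2/3)(12/31) + (1/3)(9/31) = 21/31.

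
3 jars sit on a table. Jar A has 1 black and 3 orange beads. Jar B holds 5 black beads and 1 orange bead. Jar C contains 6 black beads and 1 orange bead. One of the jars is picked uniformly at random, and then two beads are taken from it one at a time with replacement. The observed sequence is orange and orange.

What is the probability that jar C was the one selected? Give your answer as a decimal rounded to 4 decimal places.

Under each hypothesis, the probability of the observed sequence is: P(data | jar A) = (3/4)(3/4) = 0.5625; P(data | jar B) = (1/6)(1/6) = 0.027778; P(data | jar C) = (1/7)(1/7) = 0.020408.
Multiplying each by its prior: 1/3 · 0.5625 = 0.1875, 1/3 · 0.027778 = 0.0092593, 1/3 · 0.020408 = 0.0068027; these sum to 0.20356.
So P(jar C | data) = (0.0068027) / (0.20356) = 0.033418.

0.0334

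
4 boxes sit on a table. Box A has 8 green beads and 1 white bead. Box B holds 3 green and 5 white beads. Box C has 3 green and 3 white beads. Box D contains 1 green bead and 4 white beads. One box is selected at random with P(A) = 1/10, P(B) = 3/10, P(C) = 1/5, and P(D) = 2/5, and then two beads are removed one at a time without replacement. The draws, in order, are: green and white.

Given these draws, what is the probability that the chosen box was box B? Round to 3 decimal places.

The likelihood of the observed sequence under each hypothesis: P(data | box A) = (8/9)(1/8) = 0.11111; P(data | box B) = (3/8)(5/7) = 0.26786; P(data | box C) = (3/6)(3/5) = 0.3; P(data | box D) = (1/5)(4/4) = 0.2.
The prior-weighted likelihoods are 1/10 · 0.11111 = 0.011111, 3/10 · 0.26786 = 0.080357, 1/5 · 0.3 = 0.06, 2/5 · 0.2 = 0.08; summing to 0.23147.
By Bayes' rule, P(box B | data) = (0.080357) / (0.23147) = 0.34716.

0.347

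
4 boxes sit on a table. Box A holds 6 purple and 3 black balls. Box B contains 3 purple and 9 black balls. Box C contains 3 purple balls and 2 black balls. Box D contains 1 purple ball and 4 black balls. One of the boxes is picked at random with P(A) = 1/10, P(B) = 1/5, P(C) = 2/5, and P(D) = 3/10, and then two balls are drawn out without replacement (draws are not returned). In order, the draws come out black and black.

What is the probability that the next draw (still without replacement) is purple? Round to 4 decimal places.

0.4145

Compute the likelihood of the observed sequence for each case: P(data | box A) = (3/9)(2/8) = 0.083333; P(data | box B) = (9/12)(8/11) = 0.54545; P(data | box C) = (2/5)(1/4) = 0.1; P(data | box D) = (4/5)(3/4) = 0.6.
Weighting by the prior gives 1/10 · 0.083333 = 0.0083333, 1/5 · 0.54545 = 0.10909, 2/5 · 0.1 = 0.04, 3/10 · 0.6 = 0.18; summing to 0.33742.
Dividing through by the total gives posterior P(box A | data) = 0.024697, P(box B | data) = 0.3233, P(box C | data) = 0.11855, P(box D | data) = 0.53345.
The predictive probability is P(purple next | data) = (6/7)(0.024697) + (3/10)(0.3233) + (1)(0.11855) + (1/3)(0.53345) = 0.41452.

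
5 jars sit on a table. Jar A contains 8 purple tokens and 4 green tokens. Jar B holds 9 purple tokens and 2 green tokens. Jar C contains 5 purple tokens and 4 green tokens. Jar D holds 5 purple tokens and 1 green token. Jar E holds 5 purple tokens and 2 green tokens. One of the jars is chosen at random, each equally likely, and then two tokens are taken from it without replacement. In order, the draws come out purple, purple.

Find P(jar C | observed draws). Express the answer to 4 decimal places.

0.1111

For each hypothesis, P(data | H) works out to: P(data | jar A) = (8/12)(7/11) = 0.42424; P(data | jar B) = (9/11)(8/10) = 0.65455; P(data | jar C) = (5/9)(4/8) = 0.27778; P(data | jar D) = (5/6)(4/5) = 0.66667; P(data | jar E) = (5/7)(4/6) = 0.47619.
Multiplying each by its prior: 1/5 · 0.42424 = 0.084848, 1/5 · 0.65455 = 0.13091, 1/5 · 0.27778 = 0.055556, 1/5 · 0.66667 = 0.13333, 1/5 · 0.47619 = 0.095238; summing to 0.49988.
By Bayes' rule, P(jar C | data) = (0.055556) / (0.49988) = 0.11114.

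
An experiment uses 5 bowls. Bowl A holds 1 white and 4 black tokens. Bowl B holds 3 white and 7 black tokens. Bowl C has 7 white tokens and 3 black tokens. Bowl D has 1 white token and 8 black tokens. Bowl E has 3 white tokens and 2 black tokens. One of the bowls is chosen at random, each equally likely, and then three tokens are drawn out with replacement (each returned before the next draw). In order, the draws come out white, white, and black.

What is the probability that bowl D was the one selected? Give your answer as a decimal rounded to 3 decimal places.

0.028

Under each hypothesis, the probability of the observed sequence is: P(data | bowl A) = (1/5)(1/5)(4/5) = 0.032; P(data | bowl B) = (3/10)(3/10)(7/10) = 0.063; P(data | bowl C) = (7/10)(7/10)(3/10) = 0.147; P(data | bowl D) = (1/9)(1/9)(8/9) = 0.010974; P(data | bowl E) = (3/5)(3/5)(2/5) = 0.144.
Multiplying each by its prior: 1/5 · 0.032 = 0.0064, 1/5 · 0.063 = 0.0126, 1/5 · 0.147 = 0.0294, 1/5 · 0.010974 = 0.0021948, 1/5 · 0.144 = 0.0288; summing to 0.079395.
Hence P(bowl D | data) = (0.0021948) / (0.079395) = 0.027644.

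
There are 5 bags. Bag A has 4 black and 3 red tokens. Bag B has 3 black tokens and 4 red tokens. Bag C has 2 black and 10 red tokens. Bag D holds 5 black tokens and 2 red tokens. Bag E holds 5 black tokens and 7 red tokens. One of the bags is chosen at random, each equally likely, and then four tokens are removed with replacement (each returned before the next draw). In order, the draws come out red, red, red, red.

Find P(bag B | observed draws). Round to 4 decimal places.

0.1431

The likelihood of the observed sequence under each hypothesis: P(data | bag A) = (3/7)(3/7)(3/7)(3/7) = 0.033736; P(data | bag B) = (4/7)(4/7)(4/7)(4/7) = 0.10662; P(data | bag C) = (10/12)(10/12)(10/12)(10/12) = 0.48225; P(data | bag D) = (2/7)(2/7)(2/7)(2/7) = 0.0066639; P(data | bag E) = (7/12)(7/12)(7/12)(7/12) = 0.11579.
Multiplying each by its prior: 1/5 · 0.033736 = 0.0067472, 1/5 · 0.10662 = 0.021324, 1/5 · 0.48225 = 0.096451, 1/5 · 0.0066639 = 0.0013328, 1/5 · 0.11579 = 0.023158; these sum to 0.14901.
Therefore the posterior P(bag B | data) = (0.021324) / (0.14901) = 0.1431.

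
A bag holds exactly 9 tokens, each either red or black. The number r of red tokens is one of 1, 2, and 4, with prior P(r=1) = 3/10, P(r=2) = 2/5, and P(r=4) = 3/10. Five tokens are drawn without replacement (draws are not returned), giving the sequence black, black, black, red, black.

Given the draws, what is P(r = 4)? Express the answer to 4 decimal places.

Compute the likelihood of the observed sequence for each case: P(data | r = 1) = (8/9)(7/8)(6/7)(1/6)(5/5) = 1/9; P(data | r = 2) = (7/9)(6/8)(5/7)(2/6)(4/5) = 1/9; P(data | r = 4) = (5/9)(4/8)(3/7)(4/6)(2/5) = 2/63.
The prior-weighted likelihoods are 3/10 · 1/9 = 1/30, 2/5 · 1/9 = 2/45, 3/10 · 2/63 = 1/105; with total 11/126.
Hence P(r = 4 | data) = (1/105) / (11/126) = 6/55.

0.1091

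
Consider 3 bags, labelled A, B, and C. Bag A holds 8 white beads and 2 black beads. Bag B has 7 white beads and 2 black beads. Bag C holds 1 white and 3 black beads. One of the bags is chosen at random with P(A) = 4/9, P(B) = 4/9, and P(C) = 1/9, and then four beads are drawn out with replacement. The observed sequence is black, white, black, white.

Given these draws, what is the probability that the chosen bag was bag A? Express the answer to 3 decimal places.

The likelihood of the observed sequence under each hypothesis: P(data | bag A) = (2/10)(8/10)(2/10)(8/10) = 0.0256; P(data | bag B) = (2/9)(7/9)(2/9)(7/9) = 0.029873; P(data | bag C) = (3/4)(1/4)(3/4)(1/4) = 0.035156.
Multiplying each by its prior: 4/9 · 0.0256 = 0.011378, 4/9 · 0.029873 = 0.013277, 1/9 · 0.035156 = 0.0039062; with total 0.028561.
Hence P(bag A | data) = (0.011378) / (0.028561) = 0.39837.

0.398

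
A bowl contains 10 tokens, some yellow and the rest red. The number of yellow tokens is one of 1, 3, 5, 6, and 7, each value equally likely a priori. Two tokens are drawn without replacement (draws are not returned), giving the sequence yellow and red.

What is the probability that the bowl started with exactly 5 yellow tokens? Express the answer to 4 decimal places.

0.2500

Compute the likelihood of the observed sequence for each case: P(data | r = 1) = (1/10)(9/9) = 1/10; P(data | r = 3) = (3/10)(7/9) = 7/30; P(data | r = 5) = (5/10)(5/9) = 5/18; P(data | r = 6) = (6/10)(4/9) = 4/15; P(data | r = 7) = (7/10)(3/9) = 7/30.
The prior-weighted likelihoods are 1/5 · 1/10 = 1/50, 1/5 · 7/30 = 7/150, 1/5 · 5/18 = 1/18, 1/5 · 4/15 = 4/75, 1/5 · 7/30 = 7/150; with total 2/9.
So P(r = 5 | data) = (1/18) / (2/9) = 1/4.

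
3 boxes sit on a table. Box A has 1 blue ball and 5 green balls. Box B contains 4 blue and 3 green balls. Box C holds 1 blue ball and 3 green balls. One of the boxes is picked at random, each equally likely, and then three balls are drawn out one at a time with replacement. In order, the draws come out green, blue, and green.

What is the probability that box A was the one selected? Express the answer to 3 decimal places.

Under each hypothesis, the probability of the observed sequence is: P(data | box A) = (5/6)(1/6)(5/6) = 0.11574; P(data | box B) = (3/7)(4/7)(3/7) = 0.10496; P(data | box C) = (3/4)(1/4)(3/4) = 0.14062.
Weighting by the prior gives 1/3 · 0.11574 = 0.03858, 1/3 · 0.10496 = 0.034985, 1/3 · 0.14062 = 0.046875; with total 0.12044.
So P(box A | data) = (0.03858) / (0.12044) = 0.32033.

0.320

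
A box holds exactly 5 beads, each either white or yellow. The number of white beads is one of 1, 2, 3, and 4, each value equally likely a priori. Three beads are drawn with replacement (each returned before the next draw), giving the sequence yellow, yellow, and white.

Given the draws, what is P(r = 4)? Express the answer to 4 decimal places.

Under each hypothesis, the probability of the observed sequence is: P(data | r = 1) = (4/5)(4/5)(1/5) = 16/125; P(data | r = 2) = (3/5)(3/5)(2/5) = 18/125; P(data | r = 3) = (2/5)(2/5)(3/5) = 12/125; P(data | r = 4) = (1/5)(1/5)(4/5) = 4/125.
Multiplying each by its prior: 1/4 · 16/125 = 4/125, 1/4 · 18/125 = 9/250, 1/4 · 12/125 = 3/125, 1/4 · 4/125 = 1/125; summing to 1/10.
Therefore the posterior P(r = 4 | data) = (1/125) / (1/10) = 2/25.

0.0800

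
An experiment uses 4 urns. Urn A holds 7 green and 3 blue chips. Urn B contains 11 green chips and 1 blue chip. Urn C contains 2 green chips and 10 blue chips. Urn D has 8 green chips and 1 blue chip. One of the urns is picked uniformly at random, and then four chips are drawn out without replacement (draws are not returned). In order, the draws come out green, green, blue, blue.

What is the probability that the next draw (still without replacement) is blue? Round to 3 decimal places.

0.360

The likelihood of the observed sequence under each hypothesis: P(data | urn A) = (7/10)(6/9)(3/8)(2/7) = 0.05; P(data | urn B) = (11/12)(10/11)(1/10)(0/9) = 0; P(data | urn C) = (2/12)(1/11)(10/10)(9/9) = 0.015152; P(data | urn D) = (8/9)(7/8)(1/7)(0/6) = 0.
Weighting by the prior gives 1/4 · 0.05 = 0.0125, 1/4 · 0 = 0, 1/4 · 0.015152 = 0.0037879, 1/4 · 0 = 0; summing to 0.016288.
Normalising, the posterior is P(urn A | data) = 0.76744, P(urn B | data) = 0, P(urn C | data) = 0.23256, P(urn D | data) = 0.
Averaging over the posterior, P(blue next | data) = (1/6)(0.76744) + (1)(0.23256) = 0.36047.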